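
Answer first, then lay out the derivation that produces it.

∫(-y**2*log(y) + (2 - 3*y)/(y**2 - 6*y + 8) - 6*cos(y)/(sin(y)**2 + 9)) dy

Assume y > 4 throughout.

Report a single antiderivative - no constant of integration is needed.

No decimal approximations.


The answer is -y**3*log(y)/3 + y**3/9 - 5*log(y - 4) + 2*log(y - 2) - 2*atan(sin(y)/3).
Step 1. Rewrite: now ∫(-y**2*log(y)) dy + ∫((2 - 3*y)/(y**2 - 6*y + 8)) dy + ∫(-6*cos(y)/(sin(y)**2 + 9)) dy.
Step 2. Integrate ∫(-y**2*log(y)) dy by parts with u = log(y), dv = (-y**2) dy, so v = -y**3/3 [assuming y > 0]: now -y**3*log(y)/3 + ∫(y**2/3) dy + ∫((2 - 3*y)/(y**2 - 6*y + 8)) dy + ∫(-6*cos(y)/(sin(y)**2 + 9)) dy.
Step 3. Evaluate the standard form: now -y**3*log(y)/3 + y**3/9 + ∫((2 - 3*y)/(y**2 - 6*y + 8)) dy + ∫(-6*cos(y)/(sin(y)**2 + 9)) dy.
Step 4. Decompose ∫((2 - 3*y)/(y**2 - 6*y + 8)) dy by partial fractions, (2 - 3*y)/(y**2 - 6*y + 8) = 2/(y - 2) - 5/(y - 4): now -y**3*log(y)/3 + y**3/9 + ∫(-6*cos(y)/(sin(y)**2 + 9)) dy + ∫(-5/(y - 4)) dy + ∫(2/(y - 2)) dy.
Step 5. Evaluate the standard form [assuming y > 4]: now -y**3*log(y)/3 + y**3/9 - 5*log(y - 4) + ∫(-6*cos(y)/(sin(y)**2 + 9)) dy + ∫(2/(y - 2)) dy.
Step 6. Evaluate the standard form [assuming y > 2]: now -y**3*log(y)/3 + y**3/9 - 5*log(y - 4) + 2*log(y - 2) + ∫(-6*cos(y)/(sin(y)**2 + 9)) dy.
Step 7. Substitute u = sin(y), turning ∫(-6*cos(y)/(sin(y)**2 + 9)) dy into ∫(-6/(u**2 + 9)) du: now -y**3*log(y)/3 + y**3/9 - 5*log(y - 4) + 2*log(y - 2) + ∫(-6/(u**2 + 9)) du.
Step 8. Evaluate the standard form: now -y**3*log(y)/3 + y**3/9 - 5*log(y - 4) + 2*log(y - 2) - 2*atan(u/3).
Step 9. Substitute back u = sin(y): now -y**3*log(y)/3 + y**3/9 - 5*log(y - 4) + 2*log(y - 2) - 2*atan(sin(y)/3).
Answer: -y**3*log(y)/3 + y**3/9 - 5*log(y - 4) + 2*log(y - 2) - 2*atan(sin(y)/3).


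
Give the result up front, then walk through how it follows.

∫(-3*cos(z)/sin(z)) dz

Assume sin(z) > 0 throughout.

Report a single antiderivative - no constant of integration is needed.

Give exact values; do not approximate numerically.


The answer is -3*log(sin(z)).
Step 1. Substitute u = sin(z), turning ∫(-3*cos(z)/sin(z)) dz into ∫(-3/u) du: now ∫(-3/u) du.
Step 2. Evaluate the standard form [assuming u > 0]: now -3*log(u).
Step 3. Substitute back u = sin(z): now -3*log(sin(z)).
Answer: -3*log(sin(z)).


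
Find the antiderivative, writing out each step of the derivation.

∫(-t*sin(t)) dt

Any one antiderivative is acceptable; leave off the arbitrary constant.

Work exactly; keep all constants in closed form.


Step 1. Integrate ∫(-t*sin(t)) dt by parts with u = t, dv = (-sin(t)) dt, so v = cos(t): now t*cos(t) + ∫(-cos(t)) dt.
Step 2. Evaluate the standard form: now t*cos(t) - sin(t).
Answer: t*cos(t) - sin(t).


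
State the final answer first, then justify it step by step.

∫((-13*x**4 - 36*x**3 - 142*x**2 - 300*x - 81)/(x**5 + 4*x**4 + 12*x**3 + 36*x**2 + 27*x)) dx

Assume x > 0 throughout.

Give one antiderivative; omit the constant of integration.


The answer is -3*log(x) - 5*log(x + 1) - 5*log(x + 3) - 4*atan(x/3)/3.
Step 1. Decompose ∫((-13*x**4 - 36*x**3 - 142*x**2 - 300*x - 81)/(x**5 + 4*x**4 + 12*x**3 + 36*x**2 + 27*x)) dx by partial fractions, (-13*x**4 - 36*x**3 - 142*x**2 - 300*x - 81)/(x**5 + 4*x**4 + 12*x**3 + 36*x**2 + 27*x) = -4/(x**2 + 9) - 5/(x + 3) - 5/(x + 1) - 3/x: now ∫(-3/x) dx + ∫(-5/(x + 1)) dx + ∫(-5/(x + 3)) dx + ∫(-4/(x**2 + 9)) dx.
Step 2. Evaluate the standard form [assuming x > -1]: now -5*log(x + 1) + ∫(-3/x) dx + ∫(-5/(x + 3)) dx + ∫(-4/(x**2 + 9)) dx.
Step 3. Evaluate the standard form [assuming x > 0]: now -3*log(x) - 5*log(x + 1) + ∫(-5/(x + 3)) dx + ∫(-4/(x**2 + 9)) dx.
Step 4. Evaluate the standard form [assuming x > -3]: now -3*log(x) - 5*log(x + 1) - 5*log(x + 3) + ∫(-4/(x**2 + 9)) dx.
Step 5. Evaluate the standard form: now -3*log(x) - 5*log(x + 1) - 5*log(x + 3) - 4*atan(x/3)/3.
Answer: -3*log(x) - 5*log(x + 1) - 5*log(x + 3) - 4*atan(x/3)/3.


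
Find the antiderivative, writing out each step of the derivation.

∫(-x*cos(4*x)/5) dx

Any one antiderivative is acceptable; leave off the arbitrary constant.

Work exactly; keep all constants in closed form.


Step 1. Integrate ∫(-x*cos(4*x)/5) dx by parts with u = x, dv = (-cos(4*x)/5) dx, so v = -sin(4*x)/20: now -x*sin(4*x)/20 + ∫(sin(4*x)/20) dx.
Step 2. Evaluate the standard form: now -x*sin(4*x)/20 - cos(4*x)/80.
Answer: -x*sin(4*x)/20 - cos(4*x)/80.


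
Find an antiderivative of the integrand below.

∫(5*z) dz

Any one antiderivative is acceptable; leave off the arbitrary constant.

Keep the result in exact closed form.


Answer: 5*z**2/2.


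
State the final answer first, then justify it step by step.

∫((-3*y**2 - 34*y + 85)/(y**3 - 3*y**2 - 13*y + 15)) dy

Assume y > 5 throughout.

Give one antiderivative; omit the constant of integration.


The answer is -5*log(y - 5) - 3*log(y - 1) + 5*log(y + 3).
Step 1. Decompose ∫((-3*y**2 - 34*y + 85)/(y**3 - 3*y**2 - 13*y + 15)) dy by partial fractions, (-3*y**2 - 34*y + 85)/(y**3 - 3*y**2 - 13*y + 15) = 5/(y + 3) - 3/(y - 1) - 5/(y - 5): now ∫(-5/(y - 5)) dy + ∫(-3/(y - 1)) dy + ∫(5/(y + 3)) dy.
Step 2. Evaluate the standard form [assuming y > -3]: now 5*log(y + 3) + ∫(-5/(y - 5)) dy + ∫(-3/(y - 1)) dy.
Step 3. Evaluate the standard form [assuming y > 1]: now -3*log(y - 1) + 5*log(y + 3) + ∫(-5/(y - 5)) dy.
Step 4. Evaluate the standard form [assuming y > 5]: now -5*log(y - 5) - 3*log(y - 1) + 5*log(y + 3).
Answer: -5*log(y - 5) - 3*log(y - 1) + 5*log(y + 3).


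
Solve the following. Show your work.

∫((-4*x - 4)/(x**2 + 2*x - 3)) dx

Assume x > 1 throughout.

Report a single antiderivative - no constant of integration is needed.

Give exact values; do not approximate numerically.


Step 1. Decompose ∫((-4*x - 4)/(x**2 + 2*x - 3)) dx by partial fractions, (-4*x - 4)/(x**2 + 2*x - 3) = -2/(x + 3) - 2/(x - 1): now ∫(-2/(x - 1)) dx + ∫(-2/(x + 3)) dx.
Step 2. Evaluate the standard form [assuming x > 1]: now -2*log(x - 1) + ∫(-2/(x + 3)) dx.
Step 3. Evaluate the standard form [assuming x > -3]: now -2*log(x - 1) - 2*log(x + 3).
Answer: -2*log(x - 1) - 2*log(x + 3).


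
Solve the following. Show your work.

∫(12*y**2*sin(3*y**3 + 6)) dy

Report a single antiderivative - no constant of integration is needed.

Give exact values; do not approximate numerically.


Step 1. Substitute u = y**3 + 2, turning ∫(12*y**2*sin(3*y**3 + 6)) dy into ∫(4*sin(3*u)) du: now ∫(4*sin(3*u)) du.
Step 2. Evaluate the standard form: now -4*cos(3*u)/3.
Step 3. Substitute back u = y**3 + 2: now -4*cos(3*y**3 + 6)/3.
Answer: -4*cos(3*y**3 + 6)/3.


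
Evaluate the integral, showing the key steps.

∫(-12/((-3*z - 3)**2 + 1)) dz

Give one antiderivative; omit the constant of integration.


Step 1. Substitute u = -3*z - 3, turning ∫(-12/((-3*z - 3)**2 + 1)) dz into ∫(4/(u**2 + 1)) du: now ∫(4/(u**2 + 1)) du.
Step 2. Evaluate the standard form: now 4*atan(u).
Step 3. Substitute back u = -3*z - 3: now -4*atan(3*z + 3).
Answer: -4*atan(3*z + 3).


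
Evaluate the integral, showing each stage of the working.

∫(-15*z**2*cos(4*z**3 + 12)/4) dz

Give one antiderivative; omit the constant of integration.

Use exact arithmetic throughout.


Step 1. Substitute u = z**3 + 3, turning ∫(-15*z**2*cos(4*z**3 + 12)/4) dz into ∫(-5*cos(4*u)/4) du: now ∫(-5*cos(4*u)/4) du.
Step 2. Evaluate the standard form: now -5*sin(4*u)/16.
Step 3. Substitute back u = z**3 + 3: now -5*sin(4*z**3 + 12)/16.
Answer: -5*sin(4*z**3 + 12)/16.


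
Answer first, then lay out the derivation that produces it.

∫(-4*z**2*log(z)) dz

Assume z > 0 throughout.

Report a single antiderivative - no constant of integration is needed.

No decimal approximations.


The answer is -4*z**3*log(z)/3 + 4*z**3/9.
Step 1. Integrate ∫(-4*z**2*log(z)) dz by parts with u = log(z), dv = (-4*z**2) dz, so v = -4*z**3/3 [assuming z > 0]: now -4*z**3*log(z)/3 + ∫(4*z**2/3) dz.
Step 2. Evaluate the standard form: now -4*z**3*log(z)/3 + 4*z**3/9.
Answer: -4*z**3*log(z)/3 + 4*z**3/9.


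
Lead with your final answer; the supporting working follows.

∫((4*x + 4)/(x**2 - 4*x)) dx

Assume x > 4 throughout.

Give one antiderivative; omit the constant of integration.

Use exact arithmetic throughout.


The answer is -log(x) + 5*log(x - 4).
Step 1. Decompose ∫((4*x + 4)/(x**2 - 4*x)) dx by partial fractions, (4*x + 4)/(x**2 - 4*x) = 5/(x - 4) - 1/x: now ∫(-1/x) dx + ∫(5/(x - 4)) dx.
Step 2. Evaluate the standard form [assuming x > 0]: now -log(x) + ∫(5/(x - 4)) dx.
Step 3. Evaluate the standard form [assuming x > 4]: now -log(x) + 5*log(x - 4).
Answer: -log(x) + 5*log(x - 4).


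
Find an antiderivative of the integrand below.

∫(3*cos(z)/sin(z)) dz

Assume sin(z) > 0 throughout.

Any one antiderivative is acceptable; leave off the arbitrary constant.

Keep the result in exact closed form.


Answer: 3*log(sin(z)).


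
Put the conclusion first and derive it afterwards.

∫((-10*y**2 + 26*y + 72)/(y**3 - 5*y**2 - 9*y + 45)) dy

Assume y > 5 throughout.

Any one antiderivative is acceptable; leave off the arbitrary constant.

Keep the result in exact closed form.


The answer is -3*log(y - 5) - 5*log(y - 3) - 2*log(y + 3).
Step 1. Decompose ∫((-10*y**2 + 26*y + 72)/(y**3 - 5*y**2 - 9*y + 45)) dy by partial fractions, (-10*y**2 + 26*y + 72)/(y**3 - 5*y**2 - 9*y + 45) = -2/(y + 3) - 5/(y - 3) - 3/(y - 5): now ∫(-3/(y - 5)) dy + ∫(-5/(y - 3)) dy + ∫(-2/(y + 3)) dy.
Step 2. Evaluate the standard form [assuming y > 3]: now -5*log(y - 3) + ∫(-3/(y - 5)) dy + ∫(-2/(y + 3)) dy.
Step 3. Evaluate the standard form [assuming y > -3]: now -5*log(y - 3) - 2*log(y + 3) + ∫(-3/(y - 5)) dy.
Step 4. Evaluate the standard form [assuming y > 5]: now -3*log(y - 5) - 5*log(y - 3) - 2*log(y + 3).
Answer: -3*log(y - 5) - 5*log(y - 3) - 2*log(y + 3).


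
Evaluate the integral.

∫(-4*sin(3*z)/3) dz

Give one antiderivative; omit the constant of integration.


Answer: 4*cos(3*z)/9.


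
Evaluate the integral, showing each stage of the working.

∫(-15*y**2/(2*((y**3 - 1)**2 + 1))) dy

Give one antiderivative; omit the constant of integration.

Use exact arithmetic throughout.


Step 1. Substitute u = y**3 - 1, turning ∫(-15*y**2/(2*((y**3 - 1)**2 + 1))) dy into ∫(-5/(2*(u**2 + 1))) du: now ∫(-5/(2*(u**2 + 1))) du.
Step 2. Evaluate the standard form: now -5*atan(u)/2.
Step 3. Substitute back u = y**3 - 1: now -5*atan(y**3 - 1)/2.
Answer: -5*atan(y**3 - 1)/2.


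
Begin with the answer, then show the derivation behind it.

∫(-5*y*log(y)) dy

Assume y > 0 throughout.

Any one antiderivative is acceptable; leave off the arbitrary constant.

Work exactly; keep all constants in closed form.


The answer is -5*y**2*log(y)/2 + 5*y**2/4.
Step 1. Integrate ∫(-5*y*log(y)) dy by parts with u = log(y), dv = (-5*y) dy, so v = -5*y**2/2 [assuming y > 0]: now -5*y**2*log(y)/2 + ∫(5*y/2) dy.
Step 2. Evaluate the standard form: now -5*y**2*log(y)/2 + 5*y**2/4.
Answer: -5*y**2*log(y)/2 + 5*y**2/4.


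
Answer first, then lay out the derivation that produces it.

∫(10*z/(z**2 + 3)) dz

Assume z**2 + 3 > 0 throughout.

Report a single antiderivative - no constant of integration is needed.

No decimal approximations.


The answer is 5*log(z**2 + 3).
Step 1. Substitute u = z**2 + 3, turning ∫(10*z/(z**2 + 3)) dz into ∫(5/u) du: now ∫(5/u) du.
Step 2. Evaluate the standard form [assuming u > 0]: now 5*log(u).
Step 3. Substitute back u = z**2 + 3: now 5*log(z**2 + 3).
Answer: 5*log(z**2 + 3).


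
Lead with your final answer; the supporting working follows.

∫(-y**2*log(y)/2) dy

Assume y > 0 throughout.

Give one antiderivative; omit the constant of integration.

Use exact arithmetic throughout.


The answer is -y**3*log(y)/6 + y**3/18.
Step 1. Integrate ∫(-y**2*log(y)/2) dy by parts with u = log(y), dv = (-y**2/2) dy, so v = -y**3/6 [assuming y > 0]: now -y**3*log(y)/6 + ∫(y**2/6) dy.
Step 2. Evaluate the standard form: now -y**3*log(y)/6 + y**3/18.
Answer: -y**3*log(y)/6 + y**3/18.


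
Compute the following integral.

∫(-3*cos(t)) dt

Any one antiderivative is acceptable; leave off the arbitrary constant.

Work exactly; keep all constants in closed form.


Answer: -3*sin(t).


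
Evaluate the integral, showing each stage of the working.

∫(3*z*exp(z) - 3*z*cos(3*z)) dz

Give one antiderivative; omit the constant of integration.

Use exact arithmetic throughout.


Step 1. Rewrite: now ∫(3*z*exp(z)) dz + ∫(-3*z*cos(3*z)) dz.
Step 2. Integrate ∫(3*z*exp(z)) dz by parts with u = z, dv = (3*exp(z)) dz, so v = 3*exp(z): now 3*z*exp(z) + ∫(-3*z*cos(3*z)) dz + ∫(-3*exp(z)) dz.
Step 3. Evaluate the standard form: now 3*z*exp(z) - 3*exp(z) + ∫(-3*z*cos(3*z)) dz.
Step 4. Integrate ∫(-3*z*cos(3*z)) dz by parts with u = z, dv = (-3*cos(3*z)) dz, so v = -sin(3*z): now 3*z*exp(z) - z*sin(3*z) - 3*exp(z) + ∫(sin(3*z)) dz.
Step 5. Evaluate the standard form: now 3*z*exp(z) - z*sin(3*z) - 3*exp(z) - cos(3*z)/3.
Answer: 3*z*exp(z) - z*sin(3*z) - 3*exp(z) - cos(3*z)/3.


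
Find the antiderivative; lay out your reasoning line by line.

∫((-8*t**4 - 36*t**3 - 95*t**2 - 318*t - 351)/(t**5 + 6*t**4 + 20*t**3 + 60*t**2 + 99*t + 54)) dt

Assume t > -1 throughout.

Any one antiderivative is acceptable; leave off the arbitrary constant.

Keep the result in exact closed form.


Step 1. Decompose ∫((-8*t**4 - 36*t**3 - 95*t**2 - 318*t - 351)/(t**5 + 6*t**4 + 20*t**3 + 60*t**2 + 99*t + 54)) dt by partial fractions, (-8*t**4 - 36*t**3 - 95*t**2 - 318*t - 351)/(t**5 + 6*t**4 + 20*t**3 + 60*t**2 + 99*t + 54) = 3/(t**2 + 9) + 2/(t + 3) - 5/(t + 2) - 5/(t + 1): now ∫(-5/(t + 1)) dt + ∫(-5/(t + 2)) dt + ∫(2/(t + 3)) dt + ∫(3/(t**2 + 9)) dt.
Step 2. Evaluate the standard form [assuming t > -3]: now 2*log(t + 3) + ∫(-5/(t + 1)) dt + ∫(-5/(t + 2)) dt + ∫(3/(t**2 + 9)) dt.
Step 3. Evaluate the standard form [assuming t > -1]: now -5*log(t + 1) + 2*log(t + 3) + ∫(-5/(t + 2)) dt + ∫(3/(t**2 + 9)) dt.
Step 4. Evaluate the standard form [assuming t > -2]: now -5*log(t + 1) - 5*log(t + 2) + 2*log(t + 3) + ∫(3/(t**2 + 9)) dt.
Step 5. Evaluate the standard form: now -5*log(t + 1) - 5*log(t + 2) + 2*log(t + 3) + atan(t/3).
Answer: -5*log(t + 1) - 5*log(t + 2) + 2*log(t + 3) + atan(t/3).


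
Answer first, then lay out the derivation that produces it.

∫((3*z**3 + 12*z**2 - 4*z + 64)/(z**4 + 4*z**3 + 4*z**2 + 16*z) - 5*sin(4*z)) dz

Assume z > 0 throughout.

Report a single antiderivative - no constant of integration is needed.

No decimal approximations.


The answer is 4*log(z) - log(z + 4) + 5*cos(4*z)/4 - 2*atan(z/2).
Step 1. Rewrite: now ∫((3*z**3 + 12*z**2 - 4*z + 64)/(z**4 + 4*z**3 + 4*z**2 + 16*z)) dz + ∫(-5*sin(4*z)) dz.
Step 2. Decompose ∫((3*z**3 + 12*z**2 - 4*z + 64)/(z**4 + 4*z**3 + 4*z**2 + 16*z)) dz by partial fractions, (3*z**3 + 12*z**2 - 4*z + 64)/(z**4 + 4*z**3 + 4*z**2 + 16*z) = -4/(z**2 + 4) - 1/(z + 4) + 4/z: now ∫(4/z) dz + ∫(-1/(z + 4)) dz + ∫(-4/(z**2 + 4)) dz + ∫(-5*sin(4*z)) dz.
Step 3. Evaluate the standard form [assuming z > -4]: now -log(z + 4) + ∫(4/z) dz + ∫(-4/(z**2 + 4)) dz + ∫(-5*sin(4*z)) dz.
Step 4. Evaluate the standard form [assuming z > 0]: now 4*log(z) - log(z + 4) + ∫(-4/(z**2 + 4)) dz + ∫(-5*sin(4*z)) dz.
Step 5. Evaluate the standard form: now 4*log(z) - log(z + 4) - 2*atan(z/2) + ∫(-5*sin(4*z)) dz.
Step 6. Evaluate the standard form: now 4*log(z) - log(z + 4) + 5*cos(4*z)/4 - 2*atan(z/2).
Answer: 4*log(z) - log(z + 4) + 5*cos(4*z)/4 - 2*atan(z/2).


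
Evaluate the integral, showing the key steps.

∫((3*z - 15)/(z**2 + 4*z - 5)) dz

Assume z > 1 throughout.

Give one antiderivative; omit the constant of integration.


Step 1. Decompose ∫((3*z - 15)/(z**2 + 4*z - 5)) dz by partial fractions, (3*z - 15)/(z**2 + 4*z - 5) = 5/(z + 5) - 2/(z - 1): now ∫(-2/(z - 1)) dz + ∫(5/(z + 5)) dz.
Step 2. Evaluate the standard form [assuming z > -5]: now 5*log(z + 5) + ∫(-2/(z - 1)) dz.
Step 3. Evaluate the standard form [assuming z > 1]: now -2*log(z - 1) + 5*log(z + 5).
Answer: -2*log(z - 1) + 5*log(z + 5).


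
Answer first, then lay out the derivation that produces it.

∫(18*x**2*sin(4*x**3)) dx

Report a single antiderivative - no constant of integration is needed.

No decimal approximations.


The answer is -3*cos(4*x**3)/2.
Step 1. Substitute u = x**3, turning ∫(18*x**2*sin(4*x**3)) dx into ∫(6*sin(4*u)) du: now ∫(6*sin(4*u)) du.
Step 2. Evaluate the standard form: now -3*cos(4*u)/2.
Step 3. Substitute back u = x**3: now -3*cos(4*x**3)/2.
Answer: -3*cos(4*x**3)/2.


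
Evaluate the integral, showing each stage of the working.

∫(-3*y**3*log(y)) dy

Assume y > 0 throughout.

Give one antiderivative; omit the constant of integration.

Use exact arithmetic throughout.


Step 1. Integrate ∫(-3*y**3*log(y)) dy by parts with u = log(y), dv = (-3*y**3) dy, so v = -3*y**4/4 [assuming y > 0]: now -3*y**4*log(y)/4 + ∫(3*y**3/4) dy.
Step 2. Evaluate the standard form: now -3*y**4*log(y)/4 + 3*y**4/16.
Answer: -3*y**4*log(y)/4 + 3*y**4/16.


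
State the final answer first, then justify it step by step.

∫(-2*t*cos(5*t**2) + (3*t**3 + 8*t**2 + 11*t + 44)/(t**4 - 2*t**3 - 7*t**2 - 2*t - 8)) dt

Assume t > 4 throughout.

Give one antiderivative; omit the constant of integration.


The answer is 4*log(t - 4) - log(t + 2) - sin(5*t**2)/5 - 4*atan(t).
Step 1. Rewrite: now ∫(-2*t*cos(5*t**2)) dt + ∫((3*t**3 + 8*t**2 + 11*t + 44)/(t**4 - 2*t**3 - 7*t**2 - 2*t - 8)) dt.
Step 2. Decompose ∫((3*t**3 + 8*t**2 + 11*t + 44)/(t**4 - 2*t**3 - 7*t**2 - 2*t - 8)) dt by partial fractions, (3*t**3 + 8*t**2 + 11*t + 44)/(t**4 - 2*t**3 - 7*t**2 - 2*t - 8) = -4/(t**2 + 1) - 1/(t + 2) + 4/(t - 4): now ∫(-2*t*cos(5*t**2)) dt + ∫(4/(t - 4)) dt + ∫(-1/(t + 2)) dt + ∫(-4/(t**2 + 1)) dt.
Step 3. Evaluate the standard form [assuming t > -2]: now -log(t + 2) + ∫(-2*t*cos(5*t**2)) dt + ∫(4/(t - 4)) dt + ∫(-4/(t**2 + 1)) dt.
Step 4. Evaluate the standard form [assuming t > 4]: now 4*log(t - 4) - log(t + 2) + ∫(-2*t*cos(5*t**2)) dt + ∫(-4/(t**2 + 1)) dt.
Step 5. Evaluate the standard form: now 4*log(t - 4) - log(t + 2) - 4*atan(t) + ∫(-2*t*cos(5*t**2)) dt.
Step 6. Substitute u = t**2, turning ∫(-2*t*cos(5*t**2)) dt into ∫(-cos(5*u)) du: now 4*log(t - 4) - log(t + 2) - 4*atan(t) + ∫(-cos(5*u)) du.
Step 7. Evaluate the standard form: now 4*log(t - 4) - log(t + 2) - sin(5*u)/5 - 4*atan(t).
Step 8. Substitute back u = t**2: now 4*log(t - 4) - log(t + 2) - sin(5*t**2)/5 - 4*atan(t).
Answer: 4*log(t - 4) - log(t + 2) - sin(5*t**2)/5 - 4*atan(t).


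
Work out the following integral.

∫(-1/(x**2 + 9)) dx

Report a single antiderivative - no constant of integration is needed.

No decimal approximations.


Answer: -atan(x/3)/3.


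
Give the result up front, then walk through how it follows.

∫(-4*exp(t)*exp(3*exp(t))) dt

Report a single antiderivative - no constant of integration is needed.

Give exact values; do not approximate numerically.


The answer is -4*exp(3*exp(t))/3.
Step 1. Substitute u = exp(t), turning ∫(-4*exp(t)*exp(3*exp(t))) dt into ∫(-4*exp(3*u)) du: now ∫(-4*exp(3*u)) du.
Step 2. Evaluate the standard form: now -4*exp(3*u)/3.
Step 3. Substitute back u = exp(t): now -4*exp(3*exp(t))/3.
Answer: -4*exp(3*exp(t))/3.


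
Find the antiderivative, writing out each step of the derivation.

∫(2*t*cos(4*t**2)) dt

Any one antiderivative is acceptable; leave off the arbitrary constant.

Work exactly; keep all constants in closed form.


Step 1. Substitute u = t**2, turning ∫(2*t*cos(4*t**2)) dt into ∫(cos(4*u)) du: now ∫(cos(4*u)) du.
Step 2. Evaluate the standard form: now sin(4*u)/4.
Step 3. Substitute back u = t**2: now sin(4*t**2)/4.
Answer: sin(4*t**2)/4.


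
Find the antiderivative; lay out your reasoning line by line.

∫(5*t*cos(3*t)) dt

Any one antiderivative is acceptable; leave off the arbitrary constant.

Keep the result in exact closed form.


Step 1. Integrate ∫(5*t*cos(3*t)) dt by parts with u = t, dv = (5*cos(3*t)) dt, so v = 5*sin(3*t)/3: now 5*t*sin(3*t)/3 + ∫(-5*sin(3*t)/3) dt.
Step 2. Evaluate the standard form: now 5*t*sin(3*t)/3 + 5*cos(3*t)/9.
Answer: 5*t*sin(3*t)/3 + 5*cos(3*t)/9.


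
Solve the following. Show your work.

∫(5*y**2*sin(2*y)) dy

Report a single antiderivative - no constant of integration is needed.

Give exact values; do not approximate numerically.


Step 1. Integrate ∫(5*y**2*sin(2*y)) dy by parts with u = y**2, dv = (5*sin(2*y)) dy, so v = -5*cos(2*y)/2: now -5*y**2*cos(2*y)/2 + ∫(5*y*cos(2*y)) dy.
Step 2. Integrate ∫(5*y*cos(2*y)) dy by parts with u = y, dv = (5*cos(2*y)) dy, so v = 5*sin(2*y)/2: now -5*y**2*cos(2*y)/2 + 5*y*sin(2*y)/2 + ∫(-5*sin(2*y)/2) dy.
Step 3. Evaluate the standard form: now -5*y**2*cos(2*y)/2 + 5*y*sin(2*y)/2 + 5*cos(2*y)/4.
Answer: -5*y**2*cos(2*y)/2 + 5*y*sin(2*y)/2 + 5*cos(2*y)/4.


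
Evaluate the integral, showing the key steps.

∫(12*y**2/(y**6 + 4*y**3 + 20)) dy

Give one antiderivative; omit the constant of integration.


Step 1. Substitute u = y**3 + 2, turning ∫(12*y**2/(y**6 + 4*y**3 + 20)) dy into ∫(4/(u**2 + 16)) du: now ∫(4/(u**2 + 16)) du.
Step 2. Evaluate the standard form: now atan(u/4).
Step 3. Substitute back u = y**3 + 2: now atan(y**3/4 + 1/2).
Answer: atan(y**3/4 + 1/2).


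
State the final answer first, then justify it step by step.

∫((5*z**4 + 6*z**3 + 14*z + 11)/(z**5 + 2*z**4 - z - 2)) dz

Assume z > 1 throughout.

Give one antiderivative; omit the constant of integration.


The answer is 3*log(z - 1) + log(z + 1) + log(z + 2) - 4*atan(z).
Step 1. Decompose ∫((5*z**4 + 6*z**3 + 14*z + 11)/(z**5 + 2*z**4 - z - 2)) dz by partial fractions, (5*z**4 + 6*z**3 + 14*z + 11)/(z**5 + 2*z**4 - z - 2) = -4/(z**2 + 1) + 1/(z + 2) + 1/(z + 1) + 3/(z - 1): now ∫(3/(z - 1)) dz + ∫(1/(z + 1)) dz + ∫(1/(z + 2)) dz + ∫(-4/(z**2 + 1)) dz.
Step 2. Evaluate the standard form [assuming z > -1]: now log(z + 1) + ∫(3/(z - 1)) dz + ∫(1/(z + 2)) dz + ∫(-4/(z**2 + 1)) dz.
Step 3. Evaluate the standard form [assuming z > -2]: now log(z + 1) + log(z + 2) + ∫(3/(z - 1)) dz + ∫(-4/(z**2 + 1)) dz.
Step 4. Evaluate the standard form [assuming z > 1]: now 3*log(z - 1) + log(z + 1) + log(z + 2) + ∫(-4/(z**2 + 1)) dz.
Step 5. Evaluate the standard form: now 3*log(z - 1) + log(z + 1) + log(z + 2) - 4*atan(z).
Answer: 3*log(z - 1) + log(z + 1) + log(z + 2) - 4*atan(z).


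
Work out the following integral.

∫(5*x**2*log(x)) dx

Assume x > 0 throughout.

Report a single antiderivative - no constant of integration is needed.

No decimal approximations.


Answer: 5*x**3*log(x)/3 - 5*x**3/9.


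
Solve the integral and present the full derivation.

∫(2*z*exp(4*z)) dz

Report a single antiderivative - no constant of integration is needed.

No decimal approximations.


Step 1. Integrate ∫(2*z*exp(4*z)) dz by parts with u = z, dv = (2*exp(4*z)) dz, so v = exp(4*z)/2: now z*exp(4*z)/2 + ∫(-exp(4*z)/2) dz.
Step 2. Evaluate the standard form: now z*exp(4*z)/2 - exp(4*z)/8.
Answer: z*exp(4*z)/2 - exp(4*z)/8.


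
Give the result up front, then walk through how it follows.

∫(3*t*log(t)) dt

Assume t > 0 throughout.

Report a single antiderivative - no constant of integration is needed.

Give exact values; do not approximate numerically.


The answer is 3*t**2*log(t)/2 - 3*t**2/4.
Step 1. Integrate ∫(3*t*log(t)) dt by parts with u = log(t), dv = (3*t) dt, so v = 3*t**2/2 [assuming t > 0]: now 3*t**2*log(t)/2 + ∫(-3*t/2) dt.
Step 2. Evaluate the standard form: now 3*t**2*log(t)/2 - 3*t**2/4.
Answer: 3*t**2*log(t)/2 - 3*t**2/4.


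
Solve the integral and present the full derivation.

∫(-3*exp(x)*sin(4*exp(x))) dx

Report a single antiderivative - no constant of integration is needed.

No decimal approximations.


Step 1. Substitute u = exp(x), turning ∫(-3*exp(x)*sin(4*exp(x))) dx into ∫(-3*sin(4*u)) du: now ∫(-3*sin(4*u)) du.
Step 2. Evaluate the standard form: now 3*cos(4*u)/4.
Step 3. Substitute back u = exp(x): now 3*cos(4*exp(x))/4.
Answer: 3*cos(4*exp(x))/4.


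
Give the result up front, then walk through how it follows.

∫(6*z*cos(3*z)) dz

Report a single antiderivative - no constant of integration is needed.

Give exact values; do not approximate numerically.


The answer is 2*z*sin(3*z) + 2*cos(3*z)/3.
Step 1. Integrate ∫(6*z*cos(3*z)) dz by parts with u = z, dv = (6*cos(3*z)) dz, so v = 2*sin(3*z): now 2*z*sin(3*z) + ∫(-2*sin(3*z)) dz.
Step 2. Evaluate the standard form: now 2*z*sin(3*z) + 2*cos(3*z)/3.
Answer: 2*z*sin(3*z) + 2*cos(3*z)/3.


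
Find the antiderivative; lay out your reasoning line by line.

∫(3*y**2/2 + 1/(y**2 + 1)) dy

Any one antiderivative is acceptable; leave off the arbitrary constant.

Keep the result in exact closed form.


Step 1. Rewrite: now ∫(3*y**2/2) dy + ∫(1/(y**2 + 1)) dy.
Step 2. Evaluate the standard form: now y**3/2 + ∫(1/(y**2 + 1)) dy.
Step 3. Evaluate the standard form: now y**3/2 + atan(y).
Answer: y**3/2 + atan(y).


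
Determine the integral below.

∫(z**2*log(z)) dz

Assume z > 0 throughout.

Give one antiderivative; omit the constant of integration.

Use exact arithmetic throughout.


Answer: z**3*log(z)/3 - z**3/9.


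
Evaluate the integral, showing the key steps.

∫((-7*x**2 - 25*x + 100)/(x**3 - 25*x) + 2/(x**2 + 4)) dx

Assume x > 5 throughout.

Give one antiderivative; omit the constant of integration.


Step 1. Rewrite: now ∫((-7*x**2 - 25*x + 100)/(x**3 - 25*x)) dx + ∫(2/(x**2 + 4)) dx.
Step 2. Decompose ∫((-7*x**2 - 25*x + 100)/(x**3 - 25*x)) dx by partial fractions, (-7*x**2 - 25*x + 100)/(x**3 - 25*x) = 1/(x + 5) - 4/(x - 5) - 4/x: now ∫(-4/x) dx + ∫(-4/(x - 5)) dx + ∫(1/(x + 5)) dx + ∫(2/(x**2 + 4)) dx.
Step 3. Evaluate the standard form [assuming x > 5]: now -4*log(x - 5) + ∫(-4/x) dx + ∫(1/(x + 5)) dx + ∫(2/(x**2 + 4)) dx.
Step 4. Evaluate the standard form [assuming x > -5]: now -4*log(x - 5) + log(x + 5) + ∫(-4/x) dx + ∫(2/(x**2 + 4)) dx.
Step 5. Evaluate the standard form [assuming x > 0]: now -4*log(x) - 4*log(x - 5) + log(x + 5) + ∫(2/(x**2 + 4)) dx.
Step 6. Evaluate the standard form: now -4*log(x) - 4*log(x - 5) + log(x + 5) + atan(x/2).
Answer: -4*log(x) - 4*log(x - 5) + log(x + 5) + atan(x/2).


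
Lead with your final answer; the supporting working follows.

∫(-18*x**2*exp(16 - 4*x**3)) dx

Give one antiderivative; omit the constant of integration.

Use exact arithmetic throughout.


The answer is 3*exp(16 - 4*x**3)/2.
Step 1. Substitute u = x**3 - 4, turning ∫(-18*x**2*exp(16 - 4*x**3)) dx into ∫(-6*exp(-4*u)) du: now ∫(-6*exp(-4*u)) du.
Step 2. Evaluate the standard form: now 3*exp(-4*u)/2.
Step 3. Substitute back u = x**3 - 4: now 3*exp(16 - 4*x**3)/2.
Answer: 3*exp(16 - 4*x**3)/2.


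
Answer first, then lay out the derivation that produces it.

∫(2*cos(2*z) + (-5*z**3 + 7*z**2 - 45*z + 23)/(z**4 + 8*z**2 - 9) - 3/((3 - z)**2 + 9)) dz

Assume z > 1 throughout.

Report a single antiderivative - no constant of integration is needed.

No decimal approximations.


The answer is -log(z - 1) - 4*log(z + 1) + sin(2*z) + 4*atan(z/3)/3 - atan(z/3 - 1).
Step 1. Rewrite: now ∫((-5*z**3 + 7*z**2 - 45*z + 23)/(z**4 + 8*z**2 - 9)) dz + ∫(-3/((3 - z)**2 + 9)) dz + ∫(2*cos(2*z)) dz.
Step 2. Evaluate the standard form: now sin(2*z) + ∫((-5*z**3 + 7*z**2 - 45*z + 23)/(z**4 + 8*z**2 - 9)) dz + ∫(-3/((3 - z)**2 + 9)) dz.
Step 3. Substitute u = 3 - z, turning ∫(-3/((3 - z)**2 + 9)) dz into ∫(3/(u**2 + 9)) du: now sin(2*z) + ∫((-5*z**3 + 7*z**2 - 45*z + 23)/(z**4 + 8*z**2 - 9)) dz + ∫(3/(u**2 + 9)) du.
Step 4. Evaluate the standard form: now sin(2*z) + atan(u/3) + ∫((-5*z**3 + 7*z**2 - 45*z + 23)/(z**4 + 8*z**2 - 9)) dz.
Step 5. Substitute back u = 3 - z: now sin(2*z) - atan(z/3 - 1) + ∫((-5*z**3 + 7*z**2 - 45*z + 23)/(z**4 + 8*z**2 - 9)) dz.
Step 6. Decompose ∫((-5*z**3 + 7*z**2 - 45*z + 23)/(z**4 + 8*z**2 - 9)) dz by partial fractions, (-5*z**3 + 7*z**2 - 45*z + 23)/(z**4 + 8*z**2 - 9) = 4/(z**2 + 9) - 4/(z + 1) - 1/(z - 1): now sin(2*z) - atan(z/3 - 1) + ∫(-1/(z - 1)) dz + ∫(-4/(z + 1)) dz + ∫(4/(z**2 + 9)) dz.
Step 7. Evaluate the standard form [assuming z > 1]: now -log(z - 1) + sin(2*z) - atan(z/3 - 1) + ∫(-4/(z + 1)) dz + ∫(4/(z**2 + 9)) dz.
Step 8. Evaluate the standard form [assuming z > -1]: now -log(z - 1) - 4*log(z + 1) + sin(2*z) - atan(z/3 - 1) + ∫(4/(z**2 + 9)) dz.
Step 9. Evaluate the standard form: now -log(z - 1) - 4*log(z + 1) + sin(2*z) + 4*atan(z/3)/3 - atan(z/3 - 1).
Answer: -log(z - 1) - 4*log(z + 1) + sin(2*z) + 4*atan(z/3)/3 - atan(z/3 - 1).


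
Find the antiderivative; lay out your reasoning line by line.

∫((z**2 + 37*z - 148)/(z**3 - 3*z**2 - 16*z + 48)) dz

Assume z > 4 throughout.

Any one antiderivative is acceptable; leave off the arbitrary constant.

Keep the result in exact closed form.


Step 1. Decompose ∫((z**2 + 37*z - 148)/(z**3 - 3*z**2 - 16*z + 48)) dz by partial fractions, (z**2 + 37*z - 148)/(z**3 - 3*z**2 - 16*z + 48) = -5/(z + 4) + 4/(z - 3) + 2/(z - 4): now ∫(2/(z - 4)) dz + ∫(4/(z - 3)) dz + ∫(-5/(z + 4)) dz.
Step 2. Evaluate the standard form [assuming z > 3]: now 4*log(z - 3) + ∫(2/(z - 4)) dz + ∫(-5/(z + 4)) dz.
Step 3. Evaluate the standard form [assuming z > -4]: now 4*log(z - 3) - 5*log(z + 4) + ∫(2/(z - 4)) dz.
Step 4. Evaluate the standard form [assuming z > 4]: now 2*log(z - 4) + 4*log(z - 3) - 5*log(z + 4).
Answer: 2*log(z - 4) + 4*log(z - 3) - 5*log(z + 4).


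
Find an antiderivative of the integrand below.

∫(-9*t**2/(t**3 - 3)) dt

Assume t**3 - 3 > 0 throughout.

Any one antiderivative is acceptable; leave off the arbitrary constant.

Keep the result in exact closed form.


Answer: -3*log(t**3 - 3).


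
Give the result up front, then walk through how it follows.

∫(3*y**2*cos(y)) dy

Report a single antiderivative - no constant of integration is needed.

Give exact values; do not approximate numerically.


The answer is 3*y**2*sin(y) + 6*y*cos(y) - 6*sin(y).
Step 1. Integrate ∫(3*y**2*cos(y)) dy by parts with u = y**2, dv = (3*cos(y)) dy, so v = 3*sin(y): now 3*y**2*sin(y) + ∫(-6*y*sin(y)) dy.
Step 2. Integrate ∫(-6*y*sin(y)) dy by parts with u = y, dv = (-6*sin(y)) dy, so v = 6*cos(y): now 3*y**2*sin(y) + 6*y*cos(y) + ∫(-6*cos(y)) dy.
Step 3. Evaluate the standard form: now 3*y**2*sin(y) + 6*y*cos(y) - 6*sin(y).
Answer: 3*y**2*sin(y) + 6*y*cos(y) - 6*sin(y).


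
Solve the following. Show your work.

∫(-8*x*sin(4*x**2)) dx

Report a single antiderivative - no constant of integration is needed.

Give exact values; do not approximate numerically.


Step 1. Substitute u = x**2, turning ∫(-8*x*sin(4*x**2)) dx into ∫(-4*sin(4*u)) du: now ∫(-4*sin(4*u)) du.
Step 2. Evaluate the standard form: now cos(4*u).
Step 3. Substitute back u = x**2: now cos(4*x**2).
Answer: cos(4*x**2).


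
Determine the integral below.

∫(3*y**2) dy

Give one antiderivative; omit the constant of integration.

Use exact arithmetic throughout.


Answer: y**3.


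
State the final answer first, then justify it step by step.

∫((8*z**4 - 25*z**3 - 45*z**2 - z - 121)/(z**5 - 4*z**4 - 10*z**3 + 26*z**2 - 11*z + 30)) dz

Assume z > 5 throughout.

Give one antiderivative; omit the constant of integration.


The answer is log(z - 5) + 5*log(z - 2) + 2*log(z + 3) - 2*atan(z).
Step 1. Decompose ∫((8*z**4 - 25*z**3 - 45*z**2 - z - 121)/(z**5 - 4*z**4 - 10*z**3 + 26*z**2 - 11*z + 30)) dz by partial fractions, (8*z**4 - 25*z**3 - 45*z**2 - z - 121)/(z**5 - 4*z**4 - 10*z**3 + 26*z**2 - 11*z + 30) = -2/(z**2 + 1) + 2/(z + 3) + 5/(z - 2) + 1/(z - 5): now ∫(1/(z - 5)) dz + ∫(5/(z - 2)) dz + ∫(2/(z + 3)) dz + ∫(-2/(z**2 + 1)) dz.
Step 2. Evaluate the standard form [assuming z > -3]: now 2*log(z + 3) + ∫(1/(z - 5)) dz + ∫(5/(z - 2)) dz + ∫(-2/(z**2 + 1)) dz.
Step 3. Evaluate the standard form [assuming z > 2]: now 5*log(z - 2) + 2*log(z + 3) + ∫(1/(z - 5)) dz + ∫(-2/(z**2 + 1)) dz.
Step 4. Evaluate the standard form [assuming z > 5]: now log(z - 5) + 5*log(z - 2) + 2*log(z + 3) + ∫(-2/(z**2 + 1)) dz.
Step 5. Evaluate the standard form: now log(z - 5) + 5*log(z - 2) + 2*log(z + 3) - 2*atan(z).
Answer: log(z - 5) + 5*log(z - 2) + 2*log(z + 3) - 2*atan(z).


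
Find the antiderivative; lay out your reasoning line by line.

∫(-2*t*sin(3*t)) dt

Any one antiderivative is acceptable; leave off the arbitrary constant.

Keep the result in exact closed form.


Step 1. Integrate ∫(-2*t*sin(3*t)) dt by parts with u = t, dv = (-2*sin(3*t)) dt, so v = 2*cos(3*t)/3: now 2*t*cos(3*t)/3 + ∫(-2*cos(3*t)/3) dt.
Step 2. Evaluate the standard form: now 2*t*cos(3*t)/3 - 2*sin(3*t)/9.
Answer: 2*t*cos(3*t)/3 - 2*sin(3*t)/9.


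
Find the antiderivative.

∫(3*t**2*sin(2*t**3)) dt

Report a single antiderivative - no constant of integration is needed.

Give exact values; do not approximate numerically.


Answer: -cos(2*t**3)/2.


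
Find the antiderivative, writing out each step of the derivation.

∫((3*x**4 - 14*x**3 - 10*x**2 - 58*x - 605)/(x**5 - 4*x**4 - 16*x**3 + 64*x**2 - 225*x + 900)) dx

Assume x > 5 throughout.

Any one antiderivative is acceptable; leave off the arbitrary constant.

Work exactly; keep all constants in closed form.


Step 1. Decompose ∫((3*x**4 - 14*x**3 - 10*x**2 - 58*x - 605)/(x**5 - 4*x**4 - 16*x**3 + 64*x**2 - 225*x + 900)) dx by partial fractions, (3*x**4 - 14*x**3 - 10*x**2 - 58*x - 605)/(x**5 - 4*x**4 - 16*x**3 + 64*x**2 - 225*x + 900) = -2/(x**2 + 9) + 1/(x + 5) + 5/(x - 4) - 3/(x - 5): now ∫(-3/(x - 5)) dx + ∫(5/(x - 4)) dx + ∫(1/(x + 5)) dx + ∫(-2/(x**2 + 9)) dx.
Step 2. Evaluate the standard form [assuming x > 5]: now -3*log(x - 5) + ∫(5/(x - 4)) dx + ∫(1/(x + 5)) dx + ∫(-2/(x**2 + 9)) dx.
Step 3. Evaluate the standard form [assuming x > -5]: now -3*log(x - 5) + log(x + 5) + ∫(5/(x - 4)) dx + ∫(-2/(x**2 + 9)) dx.
Step 4. Evaluate the standard form [assuming x > 4]: now -3*log(x - 5) + 5*log(x - 4) + log(x + 5) + ∫(-2/(x**2 + 9)) dx.
Step 5. Evaluate the standard form: now -3*log(x - 5) + 5*log(x - 4) + log(x + 5) - 2*atan(x/3)/3.
Answer: -3*log(x - 5) + 5*log(x - 4) + log(x + 5) - 2*atan(x/3)/3.


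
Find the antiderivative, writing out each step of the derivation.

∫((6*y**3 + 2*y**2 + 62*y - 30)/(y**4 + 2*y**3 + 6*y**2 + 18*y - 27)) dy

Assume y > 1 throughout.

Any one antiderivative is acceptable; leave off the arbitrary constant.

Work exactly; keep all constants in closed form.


Step 1. Decompose ∫((6*y**3 + 2*y**2 + 62*y - 30)/(y**4 + 2*y**3 + 6*y**2 + 18*y - 27)) dy by partial fractions, (6*y**3 + 2*y**2 + 62*y - 30)/(y**4 + 2*y**3 + 6*y**2 + 18*y - 27) = 4/(y**2 + 9) + 5/(y + 3) + 1/(y - 1): now ∫(1/(y - 1)) dy + ∫(5/(y + 3)) dy + ∫(4/(y**2 + 9)) dy.
Step 2. Evaluate the standard form [assuming y > 1]: now log(y - 1) + ∫(5/(y + 3)) dy + ∫(4/(y**2 + 9)) dy.
Step 3. Evaluate the standard form [assuming y > -3]: now log(y - 1) + 5*log(y + 3) + ∫(4/(y**2 + 9)) dy.
Step 4. Evaluate the standard form: now log(y - 1) + 5*log(y + 3) + 4*atan(y/3)/3.
Answer: log(y - 1) + 5*log(y + 3) + 4*atan(y/3)/3.


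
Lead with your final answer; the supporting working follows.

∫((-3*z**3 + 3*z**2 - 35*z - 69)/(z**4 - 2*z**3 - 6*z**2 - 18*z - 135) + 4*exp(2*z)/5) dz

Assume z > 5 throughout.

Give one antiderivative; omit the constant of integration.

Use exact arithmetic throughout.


The answer is 2*exp(2*z)/5 - 2*log(z - 5) - log(z + 3) + 4*atan(z/3)/3.
Step 1. Rewrite: now ∫((-3*z**3 + 3*z**2 - 35*z - 69)/(z**4 - 2*z**3 - 6*z**2 - 18*z - 135)) dz + ∫(4*exp(2*z)/5) dz.
Step 2. Evaluate the standard form: now 2*exp(2*z)/5 + ∫((-3*z**3 + 3*z**2 - 35*z - 69)/(z**4 - 2*z**3 - 6*z**2 - 18*z - 135)) dz.
Step 3. Decompose ∫((-3*z**3 + 3*z**2 - 35*z - 69)/(z**4 - 2*z**3 - 6*z**2 - 18*z - 135)) dz by partial fractions, (-3*z**3 + 3*z**2 - 35*z - 69)/(z**4 - 2*z**3 - 6*z**2 - 18*z - 135) = 4/(z**2 + 9) - 1/(z + 3) - 2/(z - 5): now 2*exp(2*z)/5 + ∫(-2/(z - 5)) dz + ∫(-1/(z + 3)) dz + ∫(4/(z**2 + 9)) dz.
Step 4. Evaluate the standard form [assuming z > 5]: now 2*exp(2*z)/5 - 2*log(z - 5) + ∫(-1/(z + 3)) dz + ∫(4/(z**2 + 9)) dz.
Step 5. Evaluate the standard form [assuming z > -3]: now 2*exp(2*z)/5 - 2*log(z - 5) - log(z + 3) + ∫(4/(z**2 + 9)) dz.
Step 6. Evaluate the standard form: now 2*exp(2*z)/5 - 2*log(z - 5) - log(z + 3) + 4*atan(z/3)/3.
Answer: 2*exp(2*z)/5 - 2*log(z - 5) - log(z + 3) + 4*atan(z/3)/3.


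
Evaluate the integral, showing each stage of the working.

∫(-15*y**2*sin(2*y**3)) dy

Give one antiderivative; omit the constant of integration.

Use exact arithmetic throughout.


Step 1. Substitute u = y**3, turning ∫(-15*y**2*sin(2*y**3)) dy into ∫(-5*sin(2*u)) du: now ∫(-5*sin(2*u)) du.
Step 2. Evaluate the standard form: now 5*cos(2*u)/2.
Step 3. Substitute back u = y**3: now 5*cos(2*y**3)/2.
Answer: 5*cos(2*y**3)/2.


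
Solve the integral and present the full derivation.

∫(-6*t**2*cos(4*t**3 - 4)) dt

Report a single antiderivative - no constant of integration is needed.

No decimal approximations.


Step 1. Substitute u = t**3 - 1, turning ∫(-6*t**2*cos(4*t**3 - 4)) dt into ∫(-2*cos(4*u)) du: now ∫(-2*cos(4*u)) du.
Step 2. Evaluate the standard form: now -sin(4*u)/2.
Step 3. Substitute back u = t**3 - 1: now -sin(4*t**3 - 4)/2.
Answer: -sin(4*t**3 - 4)/2.


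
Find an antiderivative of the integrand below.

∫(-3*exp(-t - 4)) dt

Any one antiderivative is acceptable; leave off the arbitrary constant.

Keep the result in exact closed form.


Answer: 3*exp(-t - 4).


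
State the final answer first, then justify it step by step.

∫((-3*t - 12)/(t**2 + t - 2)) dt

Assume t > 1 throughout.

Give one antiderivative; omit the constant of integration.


The answer is -5*log(t - 1) + 2*log(t + 2).
Step 1. Decompose ∫((-3*t - 12)/(t**2 + t - 2)) dt by partial fractions, (-3*t - 12)/(t**2 + t - 2) = 2/(t + 2) - 5/(t - 1): now ∫(-5/(t - 1)) dt + ∫(2/(t + 2)) dt.
Step 2. Evaluate the standard form [assuming t > 1]: now -5*log(t - 1) + ∫(2/(t + 2)) dt.
Step 3. Evaluate the standard form [assuming t > -2]: now -5*log(t - 1) + 2*log(t + 2).
Answer: -5*log(t - 1) + 2*log(t + 2).


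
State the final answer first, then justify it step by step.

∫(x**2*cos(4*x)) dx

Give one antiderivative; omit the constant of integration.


The answer is x**2*sin(4*x)/4 + x*cos(4*x)/8 - sin(4*x)/32.
Step 1. Integrate ∫(x**2*cos(4*x)) dx by parts with u = x**2, dv = (cos(4*x)) dx, so v = sin(4*x)/4: now x**2*sin(4*x)/4 + ∫(-x*sin(4*x)/2) dx.
Step 2. Integrate ∫(-x*sin(4*x)/2) dx by parts with u = x, dv = (-sin(4*x)/2) dx, so v = cos(4*x)/8: now x**2*sin(4*x)/4 + x*cos(4*x)/8 + ∫(-cos(4*x)/8) dx.
Step 3. Evaluate the standard form: now x**2*sin(4*x)/4 + x*cos(4*x)/8 - sin(4*x)/32.
Answer: x**2*sin(4*x)/4 + x*cos(4*x)/8 - sin(4*x)/32.


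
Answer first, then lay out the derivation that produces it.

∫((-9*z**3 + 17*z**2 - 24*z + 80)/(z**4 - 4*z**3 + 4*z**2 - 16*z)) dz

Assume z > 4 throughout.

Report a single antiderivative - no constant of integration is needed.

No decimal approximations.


The answer is -5*log(z) - 4*log(z - 4) - 3*atan(z/2)/2.
Step 1. Decompose ∫((-9*z**3 + 17*z**2 - 24*z + 80)/(z**4 - 4*z**3 + 4*z**2 - 16*z)) dz by partial fractions, (-9*z**3 + 17*z**2 - 24*z + 80)/(z**4 - 4*z**3 + 4*z**2 - 16*z) = -3/(z**2 + 4) - 4/(z - 4) - 5/z: now ∫(-5/z) dz + ∫(-4/(z - 4)) dz + ∫(-3/(z**2 + 4)) dz.
Step 2. Evaluate the standard form [assuming z > 4]: now -4*log(z - 4) + ∫(-5/z) dz + ∫(-3/(z**2 + 4)) dz.
Step 3. Evaluate the standard form [assuming z > 0]: now -5*log(z) - 4*log(z - 4) + ∫(-3/(z**2 + 4)) dz.
Step 4. Evaluate the standard form: now -5*log(z) - 4*log(z - 4) - 3*atan(z/2)/2.
Answer: -5*log(z) - 4*log(z - 4) - 3*atan(z/2)/2.


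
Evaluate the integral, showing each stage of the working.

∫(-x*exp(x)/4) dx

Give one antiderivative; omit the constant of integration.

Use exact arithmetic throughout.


Step 1. Integrate ∫(-x*exp(x)/4) dx by parts with u = x, dv = (-exp(x)/4) dx, so v = -exp(x)/4: now -x*exp(x)/4 + ∫(exp(x)/4) dx.
Step 2. Evaluate the standard form: now -x*exp(x)/4 + exp(x)/4.
Answer: -x*exp(x)/4 + exp(x)/4.
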